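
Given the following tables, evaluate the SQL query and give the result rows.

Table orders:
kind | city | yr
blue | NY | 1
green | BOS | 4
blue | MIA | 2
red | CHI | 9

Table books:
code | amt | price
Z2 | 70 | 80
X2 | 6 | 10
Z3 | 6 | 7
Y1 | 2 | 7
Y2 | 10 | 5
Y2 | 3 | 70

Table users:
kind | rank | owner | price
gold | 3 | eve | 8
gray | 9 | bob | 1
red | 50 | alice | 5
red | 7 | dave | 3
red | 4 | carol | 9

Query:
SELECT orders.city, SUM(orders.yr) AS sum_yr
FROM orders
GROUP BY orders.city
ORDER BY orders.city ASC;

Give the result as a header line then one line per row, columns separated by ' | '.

== RESULT ==
orders.city | sum_yr
BOS | 4
CHI | 9
MIA | 2
NY | 1

Derivation:
After GROUP BY (4 rows):
orders.city | sum_yr
NY | 1
BOS | 4
MIA | 2
CHI | 9
After ORDER BY (4 rows):
orders.city | sum_yr
BOS | 4
CHI | 9
MIA | 2
NY | 1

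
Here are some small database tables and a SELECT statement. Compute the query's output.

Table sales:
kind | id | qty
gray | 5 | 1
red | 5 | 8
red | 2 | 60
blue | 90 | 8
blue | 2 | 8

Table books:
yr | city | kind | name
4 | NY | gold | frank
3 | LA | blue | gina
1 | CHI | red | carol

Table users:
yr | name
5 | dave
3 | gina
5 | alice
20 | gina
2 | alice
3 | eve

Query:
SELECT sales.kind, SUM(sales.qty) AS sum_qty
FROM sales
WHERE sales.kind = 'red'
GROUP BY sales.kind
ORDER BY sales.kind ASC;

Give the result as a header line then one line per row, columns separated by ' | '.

After WHERE (2 rows):
sales.kind | sales.id | sales.qty
red | 5 | 8
red | 2 | 60
After GROUP BY (1 rows):
sales.kind | sum_qty
red | 68
After ORDER BY (1 rows):
sales.kind | sum_qty
red | 68

== RESULT ==
sales.kind | sum_qty
red | 68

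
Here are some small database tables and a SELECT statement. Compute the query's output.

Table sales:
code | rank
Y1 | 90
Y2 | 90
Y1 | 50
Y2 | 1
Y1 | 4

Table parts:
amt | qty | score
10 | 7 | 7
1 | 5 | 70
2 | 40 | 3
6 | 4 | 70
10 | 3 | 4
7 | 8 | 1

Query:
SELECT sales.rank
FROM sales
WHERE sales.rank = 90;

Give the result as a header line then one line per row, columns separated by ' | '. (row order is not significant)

After WHERE (2 rows):
sales.code | sales.rank
Y1 | 90
Y2 | 90
After SELECT (2 rows):
sales.rank
90
90

== RESULT ==
sales.rank
90
90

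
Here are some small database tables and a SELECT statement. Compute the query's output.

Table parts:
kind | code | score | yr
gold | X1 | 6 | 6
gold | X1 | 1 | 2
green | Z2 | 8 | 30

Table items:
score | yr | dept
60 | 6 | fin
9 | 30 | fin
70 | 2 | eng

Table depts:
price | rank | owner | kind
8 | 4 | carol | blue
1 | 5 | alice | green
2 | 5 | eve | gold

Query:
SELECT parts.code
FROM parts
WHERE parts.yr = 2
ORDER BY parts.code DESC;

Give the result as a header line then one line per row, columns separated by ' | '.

== RESULT ==
parts.code
X1

Derivation:
After WHERE (1 rows):
parts.kind | parts.code | parts.score | parts.yr
gold | X1 | 1 | 2
After SELECT (1 rows):
parts.code
X1
After ORDER BY (1 rows):
parts.code
X1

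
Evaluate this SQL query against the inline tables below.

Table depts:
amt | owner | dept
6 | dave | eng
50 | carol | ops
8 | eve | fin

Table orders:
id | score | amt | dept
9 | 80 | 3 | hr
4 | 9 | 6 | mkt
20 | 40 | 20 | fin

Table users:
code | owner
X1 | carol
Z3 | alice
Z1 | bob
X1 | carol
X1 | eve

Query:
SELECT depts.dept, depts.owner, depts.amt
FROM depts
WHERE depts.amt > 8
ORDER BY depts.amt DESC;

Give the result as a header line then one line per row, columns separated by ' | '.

After WHERE (1 rows):
depts.amt | depts.owner | depts.dept
50 | carol | ops
After SELECT (1 rows):
depts.dept | depts.owner | depts.amt
ops | carol | 50
After ORDER BY (1 rows):
depts.dept | depts.owner | depts.amt
ops | carol | 50

== RESULT ==
depts.dept | depts.owner | depts.amt
ops | carol | 50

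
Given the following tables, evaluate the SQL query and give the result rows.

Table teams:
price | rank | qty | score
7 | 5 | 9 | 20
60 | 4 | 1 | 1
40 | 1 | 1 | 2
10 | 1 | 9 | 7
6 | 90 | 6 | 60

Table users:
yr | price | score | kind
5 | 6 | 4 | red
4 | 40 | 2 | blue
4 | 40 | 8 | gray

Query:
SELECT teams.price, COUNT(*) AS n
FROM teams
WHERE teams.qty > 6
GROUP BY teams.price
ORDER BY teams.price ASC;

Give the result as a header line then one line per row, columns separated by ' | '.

== RESULT ==
teams.price | n
7 | 1
10 | 1

Derivation:
After WHERE (2 rows):
teams.price | teams.rank | teams.qty | teams.score
7 | 5 | 9 | 20
10 | 1 | 9 | 7
After GROUP BY (2 rows):
teams.price | n
7 | 1
10 | 1
After ORDER BY (2 rows):
teams.price | n
7 | 1
10 | 1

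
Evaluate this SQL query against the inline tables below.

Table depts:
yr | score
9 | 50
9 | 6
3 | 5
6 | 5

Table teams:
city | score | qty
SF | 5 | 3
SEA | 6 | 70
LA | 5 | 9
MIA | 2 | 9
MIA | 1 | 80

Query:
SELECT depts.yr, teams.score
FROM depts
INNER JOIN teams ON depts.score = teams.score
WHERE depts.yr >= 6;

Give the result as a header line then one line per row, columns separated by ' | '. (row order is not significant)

== RESULT ==
depts.yr | teams.score
9 | 6
6 | 5
6 | 5

Derivation:
After JOIN teams (5 rows):
depts.yr | depts.score | teams.city | teams.score | teams.qty
9 | 6 | SEA | 6 | 70
3 | 5 | SF | 5 | 3
3 | 5 | LA | 5 | 9
6 | 5 | SF | 5 | 3
6 | 5 | LA | 5 | 9
After WHERE (3 rows):
depts.yr | depts.score | teams.city | teams.score | teams.qty
9 | 6 | SEA | 6 | 70
6 | 5 | SF | 5 | 3
6 | 5 | LA | 5 | 9
After SELECT (3 rows):
depts.yr | teams.score
9 | 6
6 | 5
6 | 5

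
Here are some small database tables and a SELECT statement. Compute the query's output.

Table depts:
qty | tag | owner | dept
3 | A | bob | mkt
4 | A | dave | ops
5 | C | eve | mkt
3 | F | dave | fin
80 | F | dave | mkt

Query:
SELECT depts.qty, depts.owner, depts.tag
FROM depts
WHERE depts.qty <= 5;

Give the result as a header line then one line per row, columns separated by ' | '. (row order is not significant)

== RESULT ==
depts.qty | depts.owner | depts.tag
3 | bob | A
4 | dave | A
5 | eve | C
3 | dave | F

Derivation:
After WHERE (4 rows):
depts.qty | depts.tag | depts.owner | depts.dept
3 | A | bob | mkt
4 | A | dave | ops
5 | C | eve | mkt
3 | F | dave | fin
After SELECT (4 rows):
depts.qty | depts.owner | depts.tag
3 | bob | A
4 | dave | A
5 | eve | C
3 | dave | F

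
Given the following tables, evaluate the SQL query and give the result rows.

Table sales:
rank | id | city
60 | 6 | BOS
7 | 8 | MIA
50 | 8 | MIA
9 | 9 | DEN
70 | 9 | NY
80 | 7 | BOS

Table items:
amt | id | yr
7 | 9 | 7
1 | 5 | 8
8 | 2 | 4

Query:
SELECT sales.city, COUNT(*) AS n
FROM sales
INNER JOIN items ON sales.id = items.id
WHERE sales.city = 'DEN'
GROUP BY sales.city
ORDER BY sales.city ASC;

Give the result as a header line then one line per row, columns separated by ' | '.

After JOIN items (2 rows):
sales.rank | sales.id | sales.city | items.amt | items.id | items.yr
9 | 9 | DEN | 7 | 9 | 7
70 | 9 | NY | 7 | 9 | 7
After WHERE (1 rows):
sales.rank | sales.id | sales.city | items.amt | items.id | items.yr
9 | 9 | DEN | 7 | 9 | 7
After GROUP BY (1 rows):
sales.city | n
DEN | 1
After ORDER BY (1 rows):
sales.city | n
DEN | 1

== RESULT ==
sales.city | n
DEN | 1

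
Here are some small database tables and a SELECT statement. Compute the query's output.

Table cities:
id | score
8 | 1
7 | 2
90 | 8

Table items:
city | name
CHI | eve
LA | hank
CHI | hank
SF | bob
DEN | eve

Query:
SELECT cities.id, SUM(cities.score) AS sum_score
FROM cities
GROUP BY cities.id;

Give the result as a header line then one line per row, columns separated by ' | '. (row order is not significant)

After GROUP BY (3 rows):
cities.id | sum_score
8 | 1
7 | 2
90 | 8

== RESULT ==
cities.id | sum_score
8 | 1
7 | 2
90 | 8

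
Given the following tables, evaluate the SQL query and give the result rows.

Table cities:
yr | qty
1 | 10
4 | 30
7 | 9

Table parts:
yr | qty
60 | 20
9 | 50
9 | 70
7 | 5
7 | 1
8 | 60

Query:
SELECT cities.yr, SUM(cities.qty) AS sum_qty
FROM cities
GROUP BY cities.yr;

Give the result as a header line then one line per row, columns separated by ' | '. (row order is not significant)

After GROUP BY (3 rows):
cities.yr | sum_qty
1 | 10
4 | 30
7 | 9

== RESULT ==
cities.yr | sum_qty
1 | 10
4 | 30
7 | 9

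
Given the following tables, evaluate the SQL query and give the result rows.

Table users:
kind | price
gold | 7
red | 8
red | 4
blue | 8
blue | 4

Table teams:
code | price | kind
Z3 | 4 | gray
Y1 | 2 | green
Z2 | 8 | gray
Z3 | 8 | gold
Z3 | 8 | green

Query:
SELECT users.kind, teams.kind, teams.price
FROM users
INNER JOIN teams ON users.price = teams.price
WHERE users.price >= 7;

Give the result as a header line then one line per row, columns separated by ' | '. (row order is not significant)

After JOIN teams (8 rows):
users.kind | users.price | teams.code | teams.price | teams.kind
red | 8 | Z2 | 8 | gray
red | 8 | Z3 | 8 | gold
red | 8 | Z3 | 8 | green
red | 4 | Z3 | 4 | gray
blue | 8 | Z2 | 8 | gray
blue | 8 | Z3 | 8 | gold
blue | 8 | Z3 | 8 | green
blue | 4 | Z3 | 4 | gray
After WHERE (6 rows):
users.kind | users.price | teams.code | teams.price | teams.kind
red | 8 | Z2 | 8 | gray
red | 8 | Z3 | 8 | gold
red | 8 | Z3 | 8 | green
blue | 8 | Z2 | 8 | gray
blue | 8 | Z3 | 8 | gold
blue | 8 | Z3 | 8 | green
After SELECT (6 rows):
users.kind | teams.kind | teams.price
red | gray | 8
red | gold | 8
red | green | 8
blue | gray | 8
blue | gold | 8
blue | green | 8

== RESULT ==
users.kind | teams.kind | teams.price
red | gray | 8
red | gold | 8
red | green | 8
blue | gray | 8
blue | gold | 8
blue | green | 8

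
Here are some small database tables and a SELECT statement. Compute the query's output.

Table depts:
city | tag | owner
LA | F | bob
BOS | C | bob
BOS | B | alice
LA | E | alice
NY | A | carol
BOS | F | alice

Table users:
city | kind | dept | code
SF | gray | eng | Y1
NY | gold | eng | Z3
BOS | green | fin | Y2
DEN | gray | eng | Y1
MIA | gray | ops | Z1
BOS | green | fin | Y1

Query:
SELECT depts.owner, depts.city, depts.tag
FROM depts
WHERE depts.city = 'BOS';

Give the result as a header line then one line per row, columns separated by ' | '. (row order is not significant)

After WHERE (3 rows):
depts.city | depts.tag | depts.owner
BOS | C | bob
BOS | B | alice
BOS | F | alice
After SELECT (3 rows):
depts.owner | depts.city | depts.tag
bob | BOS | C
alice | BOS | B
alice | BOS | F

== RESULT ==
depts.owner | depts.city | depts.tag
bob | BOS | C
alice | BOS | B
alice | BOS | F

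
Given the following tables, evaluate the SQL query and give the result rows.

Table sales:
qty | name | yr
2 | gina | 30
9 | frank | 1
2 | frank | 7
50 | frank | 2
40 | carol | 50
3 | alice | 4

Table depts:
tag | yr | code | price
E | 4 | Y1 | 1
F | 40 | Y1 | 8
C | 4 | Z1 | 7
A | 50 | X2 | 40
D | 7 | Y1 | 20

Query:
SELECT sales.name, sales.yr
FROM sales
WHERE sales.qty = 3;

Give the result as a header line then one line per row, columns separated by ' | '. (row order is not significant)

== RESULT ==
sales.name | sales.yr
alice | 4

Derivation:
After WHERE (1 rows):
sales.qty | sales.name | sales.yr
3 | alice | 4
After SELECT (1 rows):
sales.name | sales.yr
alice | 4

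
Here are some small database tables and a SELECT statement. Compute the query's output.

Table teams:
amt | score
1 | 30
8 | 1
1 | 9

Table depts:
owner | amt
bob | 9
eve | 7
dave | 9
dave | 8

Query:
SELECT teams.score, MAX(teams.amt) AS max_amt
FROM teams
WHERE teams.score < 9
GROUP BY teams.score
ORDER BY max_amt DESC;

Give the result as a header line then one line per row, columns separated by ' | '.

== RESULT ==
teams.score | max_amt
1 | 8

Derivation:
After WHERE (1 rows):
teams.amt | teams.score
8 | 1
After GROUP BY (1 rows):
teams.score | max_amt
1 | 8
After ORDER BY (1 rows):
teams.score | max_amt
1 | 8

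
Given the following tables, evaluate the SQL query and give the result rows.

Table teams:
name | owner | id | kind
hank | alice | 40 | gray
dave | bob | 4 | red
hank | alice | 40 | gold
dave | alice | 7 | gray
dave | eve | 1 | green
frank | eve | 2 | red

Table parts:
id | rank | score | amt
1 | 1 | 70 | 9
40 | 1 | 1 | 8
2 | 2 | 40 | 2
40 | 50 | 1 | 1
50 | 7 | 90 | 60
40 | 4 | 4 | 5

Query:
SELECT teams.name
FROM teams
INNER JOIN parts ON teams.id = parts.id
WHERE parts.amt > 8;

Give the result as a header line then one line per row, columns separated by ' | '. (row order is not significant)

After JOIN parts (8 rows):
teams.name | teams.owner | teams.id | teams.kind | parts.id | parts.rank | parts.score | parts.amt
hank | alice | 40 | gray | 40 | 1 | 1 | 8
hank | alice | 40 | gray | 40 | 50 | 1 | 1
hank | alice | 40 | gray | 40 | 4 | 4 | 5
hank | alice | 40 | gold | 40 | 1 | 1 | 8
hank | alice | 40 | gold | 40 | 50 | 1 | 1
hank | alice | 40 | gold | 40 | 4 | 4 | 5
dave | eve | 1 | green | 1 | 1 | 70 | 9
frank | eve | 2 | red | 2 | 2 | 40 | 2
After WHERE (1 rows):
teams.name | teams.owner | teams.id | teams.kind | parts.id | parts.rank | parts.score | parts.amt
dave | eve | 1 | green | 1 | 1 | 70 | 9
After SELECT (1 rows):
teams.name
dave

== RESULT ==
teams.name
dave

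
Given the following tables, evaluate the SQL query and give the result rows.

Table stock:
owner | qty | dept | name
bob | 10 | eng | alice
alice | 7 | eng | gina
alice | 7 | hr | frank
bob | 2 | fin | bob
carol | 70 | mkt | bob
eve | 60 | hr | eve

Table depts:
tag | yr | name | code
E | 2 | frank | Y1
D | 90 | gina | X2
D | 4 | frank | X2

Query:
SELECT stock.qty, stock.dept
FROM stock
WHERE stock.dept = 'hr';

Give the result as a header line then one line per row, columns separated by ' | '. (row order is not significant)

After WHERE (2 rows):
stock.owner | stock.qty | stock.dept | stock.name
alice | 7 | hr | frank
eve | 60 | hr | eve
After SELECT (2 rows):
stock.qty | stock.dept
7 | hr
60 | hr

== RESULT ==
stock.qty | stock.dept
7 | hr
60 | hr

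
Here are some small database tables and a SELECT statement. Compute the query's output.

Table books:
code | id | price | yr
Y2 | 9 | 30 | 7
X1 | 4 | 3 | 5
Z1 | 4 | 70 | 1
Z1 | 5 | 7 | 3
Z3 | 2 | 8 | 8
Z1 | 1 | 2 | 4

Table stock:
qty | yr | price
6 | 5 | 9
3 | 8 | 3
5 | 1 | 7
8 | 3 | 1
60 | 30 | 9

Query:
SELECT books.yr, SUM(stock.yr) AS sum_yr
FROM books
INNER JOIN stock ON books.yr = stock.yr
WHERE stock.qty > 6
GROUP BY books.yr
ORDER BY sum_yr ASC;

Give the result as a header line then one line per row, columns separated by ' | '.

== RESULT ==
books.yr | sum_yr
3 | 3

Derivation:
After JOIN stock (4 rows):
books.code | books.id | books.price | books.yr | stock.qty | stock.yr | stock.price
X1 | 4 | 3 | 5 | 6 | 5 | 9
Z1 | 4 | 70 | 1 | 5 | 1 | 7
Z1 | 5 | 7 | 3 | 8 | 3 | 1
Z3 | 2 | 8 | 8 | 3 | 8 | 3
After WHERE (1 rows):
books.code | books.id | books.price | books.yr | stock.qty | stock.yr | stock.price
Z1 | 5 | 7 | 3 | 8 | 3 | 1
After GROUP BY (1 rows):
books.yr | sum_yr
3 | 3
After ORDER BY (1 rows):
books.yr | sum_yr
3 | 3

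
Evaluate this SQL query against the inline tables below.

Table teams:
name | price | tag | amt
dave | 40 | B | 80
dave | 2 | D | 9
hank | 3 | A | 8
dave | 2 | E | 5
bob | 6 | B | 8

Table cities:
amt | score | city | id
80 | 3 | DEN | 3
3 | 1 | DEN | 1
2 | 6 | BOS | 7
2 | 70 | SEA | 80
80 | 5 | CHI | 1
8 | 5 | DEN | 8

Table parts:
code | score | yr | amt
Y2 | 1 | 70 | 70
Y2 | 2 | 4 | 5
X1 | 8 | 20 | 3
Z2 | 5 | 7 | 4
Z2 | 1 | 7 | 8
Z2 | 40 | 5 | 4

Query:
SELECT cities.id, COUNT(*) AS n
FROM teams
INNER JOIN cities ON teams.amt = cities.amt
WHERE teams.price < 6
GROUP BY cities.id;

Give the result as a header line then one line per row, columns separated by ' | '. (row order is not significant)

== RESULT ==
cities.id | n
8 | 1

Derivation:
After JOIN cities (4 rows):
teams.name | teams.price | teams.tag | teams.amt | cities.amt | cities.score | cities.city | cities.id
dave | 40 | B | 80 | 80 | 3 | DEN | 3
dave | 40 | B | 80 | 80 | 5 | CHI | 1
hank | 3 | A | 8 | 8 | 5 | DEN | 8
bob | 6 | B | 8 | 8 | 5 | DEN | 8
After WHERE (1 rows):
teams.name | teams.price | teams.tag | teams.amt | cities.amt | cities.score | cities.city | cities.id
hank | 3 | A | 8 | 8 | 5 | DEN | 8
After GROUP BY (1 rows):
cities.id | n
8 | 1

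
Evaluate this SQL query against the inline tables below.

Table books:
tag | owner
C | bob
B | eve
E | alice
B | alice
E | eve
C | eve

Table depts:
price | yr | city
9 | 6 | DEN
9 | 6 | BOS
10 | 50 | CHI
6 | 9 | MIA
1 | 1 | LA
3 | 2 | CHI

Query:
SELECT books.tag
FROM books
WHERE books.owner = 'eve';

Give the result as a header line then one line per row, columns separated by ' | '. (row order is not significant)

After WHERE (3 rows):
books.tag | books.owner
B | eve
E | eve
C | eve
After SELECT (3 rows):
books.tag
B
E
C

== RESULT ==
books.tag
B
E
C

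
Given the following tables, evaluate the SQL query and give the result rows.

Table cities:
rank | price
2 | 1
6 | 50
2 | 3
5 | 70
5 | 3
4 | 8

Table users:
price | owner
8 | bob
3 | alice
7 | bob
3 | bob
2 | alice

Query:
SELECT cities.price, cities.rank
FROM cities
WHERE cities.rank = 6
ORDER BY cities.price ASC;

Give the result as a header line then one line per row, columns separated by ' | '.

== RESULT ==
cities.price | cities.rank
50 | 6

Derivation:
After WHERE (1 rows):
cities.rank | cities.price
6 | 50
After SELECT (1 rows):
cities.price | cities.rank
50 | 6
After ORDER BY (1 rows):
cities.price | cities.rank
50 | 6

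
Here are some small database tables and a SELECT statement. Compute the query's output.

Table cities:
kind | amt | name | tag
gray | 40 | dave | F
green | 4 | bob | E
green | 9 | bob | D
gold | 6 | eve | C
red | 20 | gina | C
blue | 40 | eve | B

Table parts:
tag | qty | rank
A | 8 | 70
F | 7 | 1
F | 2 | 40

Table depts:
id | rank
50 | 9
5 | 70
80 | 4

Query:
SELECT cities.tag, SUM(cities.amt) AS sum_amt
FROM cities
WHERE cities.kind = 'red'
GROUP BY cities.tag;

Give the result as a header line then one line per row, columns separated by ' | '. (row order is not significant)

After WHERE (1 rows):
cities.kind | cities.amt | cities.name | cities.tag
red | 20 | gina | C
After GROUP BY (1 rows):
cities.tag | sum_amt
C | 20

== RESULT ==
cities.tag | sum_amt
C | 20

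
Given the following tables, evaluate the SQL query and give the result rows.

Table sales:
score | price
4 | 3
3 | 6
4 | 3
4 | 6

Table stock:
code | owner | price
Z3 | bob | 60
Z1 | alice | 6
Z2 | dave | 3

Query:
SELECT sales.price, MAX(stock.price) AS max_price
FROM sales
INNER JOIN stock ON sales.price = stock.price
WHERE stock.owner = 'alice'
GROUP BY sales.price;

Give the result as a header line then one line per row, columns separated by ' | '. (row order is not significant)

After JOIN stock (4 rows):
sales.score | sales.price | stock.code | stock.owner | stock.price
4 | 3 | Z2 | dave | 3
3 | 6 | Z1 | alice | 6
4 | 3 | Z2 | dave | 3
4 | 6 | Z1 | alice | 6
After WHERE (2 rows):
sales.score | sales.price | stock.code | stock.owner | stock.price
3 | 6 | Z1 | alice | 6
4 | 6 | Z1 | alice | 6
After GROUP BY (1 rows):
sales.price | max_price
6 | 6

== RESULT ==
sales.price | max_price
6 | 6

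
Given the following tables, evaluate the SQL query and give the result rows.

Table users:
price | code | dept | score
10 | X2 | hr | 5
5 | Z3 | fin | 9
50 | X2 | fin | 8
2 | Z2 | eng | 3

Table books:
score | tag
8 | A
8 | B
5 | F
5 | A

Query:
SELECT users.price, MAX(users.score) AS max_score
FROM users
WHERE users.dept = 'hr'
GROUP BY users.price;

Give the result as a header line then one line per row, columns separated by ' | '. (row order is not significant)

After WHERE (1 rows):
users.price | users.code | users.dept | users.score
10 | X2 | hr | 5
After GROUP BY (1 rows):
users.price | max_score
10 | 5

== RESULT ==
users.price | max_score
10 | 5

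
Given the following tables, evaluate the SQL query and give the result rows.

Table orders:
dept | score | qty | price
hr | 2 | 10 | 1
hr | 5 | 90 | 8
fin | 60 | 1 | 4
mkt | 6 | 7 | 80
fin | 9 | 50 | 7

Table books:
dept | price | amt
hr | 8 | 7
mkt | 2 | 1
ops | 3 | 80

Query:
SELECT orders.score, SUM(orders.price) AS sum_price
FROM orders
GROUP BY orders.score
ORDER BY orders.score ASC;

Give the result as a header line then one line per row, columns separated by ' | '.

== RESULT ==
orders.score | sum_price
2 | 1
5 | 8
6 | 80
9 | 7
60 | 4

Derivation:
After GROUP BY (5 rows):
orders.score | sum_price
2 | 1
5 | 8
60 | 4
6 | 80
9 | 7
After ORDER BY (5 rows):
orders.score | sum_price
2 | 1
5 | 8
6 | 80
9 | 7
60 | 4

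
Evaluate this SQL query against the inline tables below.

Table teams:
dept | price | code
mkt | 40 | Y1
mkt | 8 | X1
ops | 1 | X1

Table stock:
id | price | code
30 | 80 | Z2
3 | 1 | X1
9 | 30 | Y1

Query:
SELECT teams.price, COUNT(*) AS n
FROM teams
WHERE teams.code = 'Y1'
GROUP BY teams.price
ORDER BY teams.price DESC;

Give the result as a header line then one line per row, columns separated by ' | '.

After WHERE (1 rows):
teams.dept | teams.price | teams.code
mkt | 40 | Y1
After GROUP BY (1 rows):
teams.price | n
40 | 1
After ORDER BY (1 rows):
teams.price | n
40 | 1

== RESULT ==
teams.price | n
40 | 1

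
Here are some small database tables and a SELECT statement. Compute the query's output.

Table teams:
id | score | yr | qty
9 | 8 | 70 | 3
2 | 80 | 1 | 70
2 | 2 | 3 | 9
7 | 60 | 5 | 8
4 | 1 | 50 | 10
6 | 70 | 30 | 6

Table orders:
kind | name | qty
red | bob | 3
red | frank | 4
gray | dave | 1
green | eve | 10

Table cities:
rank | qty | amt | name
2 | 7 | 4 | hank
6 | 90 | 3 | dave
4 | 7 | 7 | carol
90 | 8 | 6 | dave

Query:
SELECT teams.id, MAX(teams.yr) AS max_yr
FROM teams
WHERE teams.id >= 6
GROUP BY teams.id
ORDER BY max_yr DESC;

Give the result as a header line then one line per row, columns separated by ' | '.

After WHERE (3 rows):
teams.id | teams.score | teams.yr | teams.qty
9 | 8 | 70 | 3
7 | 60 | 5 | 8
6 | 70 | 30 | 6
After GROUP BY (3 rows):
teams.id | max_yr
9 | 70
7 | 5
6 | 30
After ORDER BY (3 rows):
teams.id | max_yr
9 | 70
6 | 30
7 | 5

== RESULT ==
teams.id | max_yr
9 | 70
6 | 30
7 | 5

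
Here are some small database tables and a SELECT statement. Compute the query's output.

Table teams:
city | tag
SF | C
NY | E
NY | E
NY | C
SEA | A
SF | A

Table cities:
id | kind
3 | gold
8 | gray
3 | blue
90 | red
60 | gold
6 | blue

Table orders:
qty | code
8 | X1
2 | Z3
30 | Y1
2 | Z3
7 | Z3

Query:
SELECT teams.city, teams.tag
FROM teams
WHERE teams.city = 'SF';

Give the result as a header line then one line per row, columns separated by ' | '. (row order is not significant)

== RESULT ==
teams.city | teams.tag
SF | C
SF | A

Derivation:
After WHERE (2 rows):
teams.city | teams.tag
SF | C
SF | A
After SELECT (2 rows):
teams.city | teams.tag
SF | C
SF | A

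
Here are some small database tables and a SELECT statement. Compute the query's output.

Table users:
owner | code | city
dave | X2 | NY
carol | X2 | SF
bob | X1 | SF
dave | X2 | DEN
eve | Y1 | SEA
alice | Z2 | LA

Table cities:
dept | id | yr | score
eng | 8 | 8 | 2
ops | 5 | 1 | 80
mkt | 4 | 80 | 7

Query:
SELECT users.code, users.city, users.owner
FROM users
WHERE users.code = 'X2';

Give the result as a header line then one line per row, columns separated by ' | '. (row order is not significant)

After WHERE (3 rows):
users.owner | users.code | users.city
dave | X2 | NY
carol | X2 | SF
dave | X2 | DEN
After SELECT (3 rows):
users.code | users.city | users.owner
X2 | NY | dave
X2 | SF | carol
X2 | DEN | dave

== RESULT ==
users.code | users.city | users.owner
X2 | NY | dave
X2 | SF | carol
X2 | DEN | dave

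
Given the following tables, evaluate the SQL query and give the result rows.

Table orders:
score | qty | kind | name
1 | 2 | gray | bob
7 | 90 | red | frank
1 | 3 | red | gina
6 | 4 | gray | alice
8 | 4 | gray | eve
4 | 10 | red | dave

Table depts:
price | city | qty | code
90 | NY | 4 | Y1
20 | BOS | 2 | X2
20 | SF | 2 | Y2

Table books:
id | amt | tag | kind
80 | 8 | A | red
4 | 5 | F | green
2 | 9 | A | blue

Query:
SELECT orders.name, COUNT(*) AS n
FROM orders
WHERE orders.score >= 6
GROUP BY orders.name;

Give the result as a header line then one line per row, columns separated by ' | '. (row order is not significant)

== RESULT ==
orders.name | n
frank | 1
alice | 1
eve | 1

Derivation:
After WHERE (3 rows):
orders.score | orders.qty | orders.kind | orders.name
7 | 90 | red | frank
6 | 4 | gray | alice
8 | 4 | gray | eve
After GROUP BY (3 rows):
orders.name | n
frank | 1
alice | 1
eve | 1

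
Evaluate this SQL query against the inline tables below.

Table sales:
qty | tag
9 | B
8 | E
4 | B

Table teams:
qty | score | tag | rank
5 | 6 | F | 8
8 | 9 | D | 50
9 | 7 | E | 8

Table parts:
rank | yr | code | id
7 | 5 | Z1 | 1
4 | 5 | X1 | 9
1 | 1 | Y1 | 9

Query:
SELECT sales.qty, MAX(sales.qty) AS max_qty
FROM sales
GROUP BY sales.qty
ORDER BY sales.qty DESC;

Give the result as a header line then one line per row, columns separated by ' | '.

After GROUP BY (3 rows):
sales.qty | max_qty
9 | 9
8 | 8
4 | 4
After ORDER BY (3 rows):
sales.qty | max_qty
9 | 9
8 | 8
4 | 4

== RESULT ==
sales.qty | max_qty
9 | 9
8 | 8
4 | 4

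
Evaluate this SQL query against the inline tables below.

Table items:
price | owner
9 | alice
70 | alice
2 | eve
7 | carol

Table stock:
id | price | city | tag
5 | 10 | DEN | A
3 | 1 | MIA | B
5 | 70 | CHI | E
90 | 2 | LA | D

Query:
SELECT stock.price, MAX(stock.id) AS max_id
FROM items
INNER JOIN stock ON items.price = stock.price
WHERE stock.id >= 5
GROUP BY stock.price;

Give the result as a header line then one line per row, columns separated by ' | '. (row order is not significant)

== RESULT ==
stock.price | max_id
70 | 5
2 | 90

Derivation:
After JOIN stock (2 rows):
items.price | items.owner | stock.id | stock.price | stock.city | stock.tag
70 | alice | 5 | 70 | CHI | E
2 | eve | 90 | 2 | LA | D
After WHERE (2 rows):
items.price | items.owner | stock.id | stock.price | stock.city | stock.tag
70 | alice | 5 | 70 | CHI | E
2 | eve | 90 | 2 | LA | D
After GROUP BY (2 rows):
stock.price | max_id
70 | 5
2 | 90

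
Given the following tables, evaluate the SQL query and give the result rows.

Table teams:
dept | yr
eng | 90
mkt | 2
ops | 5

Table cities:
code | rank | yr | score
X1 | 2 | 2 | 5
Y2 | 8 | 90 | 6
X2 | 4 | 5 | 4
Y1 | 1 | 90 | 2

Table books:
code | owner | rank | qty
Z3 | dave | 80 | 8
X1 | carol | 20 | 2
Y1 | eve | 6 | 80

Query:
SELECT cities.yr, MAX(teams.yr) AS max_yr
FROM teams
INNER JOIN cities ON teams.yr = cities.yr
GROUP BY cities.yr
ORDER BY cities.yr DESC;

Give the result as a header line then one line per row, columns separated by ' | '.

After JOIN cities (4 rows):
teams.dept | teams.yr | cities.code | cities.rank | cities.yr | cities.score
eng | 90 | Y2 | 8 | 90 | 6
eng | 90 | Y1 | 1 | 90 | 2
mkt | 2 | X1 | 2 | 2 | 5
ops | 5 | X2 | 4 | 5 | 4
After GROUP BY (3 rows):
cities.yr | max_yr
90 | 90
2 | 2
5 | 5
After ORDER BY (3 rows):
cities.yr | max_yr
90 | 90
5 | 5
2 | 2

== RESULT ==
cities.yr | max_yr
90 | 90
5 | 5
2 | 2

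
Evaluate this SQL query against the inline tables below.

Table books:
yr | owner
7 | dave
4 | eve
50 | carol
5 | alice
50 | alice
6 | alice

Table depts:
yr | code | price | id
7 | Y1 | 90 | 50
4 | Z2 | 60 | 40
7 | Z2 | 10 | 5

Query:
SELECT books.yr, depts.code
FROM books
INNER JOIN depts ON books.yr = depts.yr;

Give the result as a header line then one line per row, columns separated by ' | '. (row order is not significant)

== RESULT ==
books.yr | depts.code
7 | Y1
7 | Z2
4 | Z2

Derivation:
After JOIN depts (3 rows):
books.yr | books.owner | depts.yr | depts.code | depts.price | depts.id
7 | dave | 7 | Y1 | 90 | 50
7 | dave | 7 | Z2 | 10 | 5
4 | eve | 4 | Z2 | 60 | 40
After SELECT (3 rows):
books.yr | depts.code
7 | Y1
7 | Z2
4 | Z2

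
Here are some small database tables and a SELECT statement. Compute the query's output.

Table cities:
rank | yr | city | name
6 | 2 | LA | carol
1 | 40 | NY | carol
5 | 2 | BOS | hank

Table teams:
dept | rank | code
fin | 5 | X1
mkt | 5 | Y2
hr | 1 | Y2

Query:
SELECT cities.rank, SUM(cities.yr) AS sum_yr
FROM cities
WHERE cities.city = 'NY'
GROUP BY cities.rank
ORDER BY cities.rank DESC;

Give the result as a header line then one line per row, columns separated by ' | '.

After WHERE (1 rows):
cities.rank | cities.yr | cities.city | cities.name
1 | 40 | NY | carol
After GROUP BY (1 rows):
cities.rank | sum_yr
1 | 40
After ORDER BY (1 rows):
cities.rank | sum_yr
1 | 40

== RESULT ==
cities.rank | sum_yr
1 | 40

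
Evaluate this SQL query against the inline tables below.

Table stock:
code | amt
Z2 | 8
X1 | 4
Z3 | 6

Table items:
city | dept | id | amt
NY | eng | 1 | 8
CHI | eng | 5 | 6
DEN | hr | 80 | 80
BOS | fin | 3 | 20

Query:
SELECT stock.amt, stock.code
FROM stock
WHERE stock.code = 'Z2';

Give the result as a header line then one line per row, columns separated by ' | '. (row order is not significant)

== RESULT ==
stock.amt | stock.code
8 | Z2

Derivation:
After WHERE (1 rows):
stock.code | stock.amt
Z2 | 8
After SELECT (1 rows):
stock.amt | stock.code
8 | Z2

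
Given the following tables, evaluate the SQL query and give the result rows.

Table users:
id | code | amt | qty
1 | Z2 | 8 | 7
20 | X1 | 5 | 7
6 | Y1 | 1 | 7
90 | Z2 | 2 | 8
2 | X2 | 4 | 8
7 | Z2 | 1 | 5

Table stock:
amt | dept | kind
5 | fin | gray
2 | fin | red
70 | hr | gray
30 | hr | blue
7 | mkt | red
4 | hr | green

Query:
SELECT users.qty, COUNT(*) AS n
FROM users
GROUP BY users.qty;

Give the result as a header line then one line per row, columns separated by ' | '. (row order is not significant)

== RESULT ==
users.qty | n
7 | 3
8 | 2
5 | 1

Derivation:
After GROUP BY (3 rows):
users.qty | n
7 | 3
8 | 2
5 | 1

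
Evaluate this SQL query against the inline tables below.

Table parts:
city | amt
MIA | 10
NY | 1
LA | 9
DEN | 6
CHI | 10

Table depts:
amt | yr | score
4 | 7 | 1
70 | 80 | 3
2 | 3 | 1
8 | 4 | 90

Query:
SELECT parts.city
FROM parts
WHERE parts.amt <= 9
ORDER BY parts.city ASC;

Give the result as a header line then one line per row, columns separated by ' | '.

After WHERE (3 rows):
parts.city | parts.amt
NY | 1
LA | 9
DEN | 6
After SELECT (3 rows):
parts.city
NY
LA
DEN
After ORDER BY (3 rows):
parts.city
DEN
LA
NY

== RESULT ==
parts.city
DEN
LA
NY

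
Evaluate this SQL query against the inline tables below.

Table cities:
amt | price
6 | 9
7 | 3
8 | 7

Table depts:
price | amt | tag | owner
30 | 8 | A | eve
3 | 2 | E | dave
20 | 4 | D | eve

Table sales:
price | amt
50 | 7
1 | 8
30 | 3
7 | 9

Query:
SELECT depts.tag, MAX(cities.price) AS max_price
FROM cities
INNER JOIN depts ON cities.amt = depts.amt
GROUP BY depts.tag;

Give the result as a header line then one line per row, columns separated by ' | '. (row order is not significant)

After JOIN depts (1 rows):
cities.amt | cities.price | depts.price | depts.amt | depts.tag | depts.owner
8 | 7 | 30 | 8 | A | eve
After GROUP BY (1 rows):
depts.tag | max_price
A | 7

== RESULT ==
depts.tag | max_price
A | 7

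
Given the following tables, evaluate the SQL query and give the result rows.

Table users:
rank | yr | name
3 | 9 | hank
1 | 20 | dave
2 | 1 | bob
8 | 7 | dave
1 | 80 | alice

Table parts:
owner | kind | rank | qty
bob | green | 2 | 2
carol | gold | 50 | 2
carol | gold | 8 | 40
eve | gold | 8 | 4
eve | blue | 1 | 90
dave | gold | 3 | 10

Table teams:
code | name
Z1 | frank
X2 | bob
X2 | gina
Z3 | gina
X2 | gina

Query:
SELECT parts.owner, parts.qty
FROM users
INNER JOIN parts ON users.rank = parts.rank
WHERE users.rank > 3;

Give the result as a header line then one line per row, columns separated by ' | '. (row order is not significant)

== RESULT ==
parts.owner | parts.qty
carol | 40
eve | 4

Derivation:
After JOIN parts (6 rows):
users.rank | users.yr | users.name | parts.owner | parts.kind | parts.rank | parts.qty
3 | 9 | hank | dave | gold | 3 | 10
1 | 20 | dave | eve | blue | 1 | 90
2 | 1 | bob | bob | green | 2 | 2
8 | 7 | dave | carol | gold | 8 | 40
8 | 7 | dave | eve | gold | 8 | 4
1 | 80 | alice | eve | blue | 1 | 90
After WHERE (2 rows):
users.rank | users.yr | users.name | parts.owner | parts.kind | parts.rank | parts.qty
8 | 7 | dave | carol | gold | 8 | 40
8 | 7 | dave | eve | gold | 8 | 4
After SELECT (2 rows):
parts.owner | parts.qty
carol | 40
eve | 4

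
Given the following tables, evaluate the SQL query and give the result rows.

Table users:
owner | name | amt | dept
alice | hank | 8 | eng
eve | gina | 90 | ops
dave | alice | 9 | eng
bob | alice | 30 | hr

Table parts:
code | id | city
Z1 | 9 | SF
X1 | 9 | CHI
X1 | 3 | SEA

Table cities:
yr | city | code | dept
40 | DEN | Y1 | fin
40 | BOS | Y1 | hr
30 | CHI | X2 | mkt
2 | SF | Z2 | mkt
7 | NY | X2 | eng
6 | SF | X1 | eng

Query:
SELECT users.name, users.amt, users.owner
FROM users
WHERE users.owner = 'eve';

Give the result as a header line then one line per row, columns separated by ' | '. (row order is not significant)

After WHERE (1 rows):
users.owner | users.name | users.amt | users.dept
eve | gina | 90 | ops
After SELECT (1 rows):
users.name | users.amt | users.owner
gina | 90 | eve

== RESULT ==
users.name | users.amt | users.owner
gina | 90 | eve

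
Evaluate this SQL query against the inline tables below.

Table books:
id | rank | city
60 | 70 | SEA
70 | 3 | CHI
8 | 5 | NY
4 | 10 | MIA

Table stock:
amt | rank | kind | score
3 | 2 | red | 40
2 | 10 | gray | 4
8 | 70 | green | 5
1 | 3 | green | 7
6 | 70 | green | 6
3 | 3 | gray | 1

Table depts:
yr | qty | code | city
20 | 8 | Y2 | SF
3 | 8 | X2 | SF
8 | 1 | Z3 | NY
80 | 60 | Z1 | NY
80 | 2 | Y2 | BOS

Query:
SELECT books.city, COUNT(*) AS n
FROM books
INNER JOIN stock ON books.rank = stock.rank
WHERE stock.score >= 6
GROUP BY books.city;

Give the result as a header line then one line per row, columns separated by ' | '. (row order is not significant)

After JOIN stock (5 rows):
books.id | books.rank | books.city | stock.amt | stock.rank | stock.kind | stock.score
60 | 70 | SEA | 8 | 70 | green | 5
60 | 70 | SEA | 6 | 70 | green | 6
70 | 3 | CHI | 1 | 3 | green | 7
70 | 3 | CHI | 3 | 3 | gray | 1
4 | 10 | MIA | 2 | 10 | gray | 4
After WHERE (2 rows):
books.id | books.rank | books.city | stock.amt | stock.rank | stock.kind | stock.score
60 | 70 | SEA | 6 | 70 | green | 6
70 | 3 | CHI | 1 | 3 | green | 7
After GROUP BY (2 rows):
books.city | n
SEA | 1
CHI | 1

== RESULT ==
books.city | n
SEA | 1
CHI | 1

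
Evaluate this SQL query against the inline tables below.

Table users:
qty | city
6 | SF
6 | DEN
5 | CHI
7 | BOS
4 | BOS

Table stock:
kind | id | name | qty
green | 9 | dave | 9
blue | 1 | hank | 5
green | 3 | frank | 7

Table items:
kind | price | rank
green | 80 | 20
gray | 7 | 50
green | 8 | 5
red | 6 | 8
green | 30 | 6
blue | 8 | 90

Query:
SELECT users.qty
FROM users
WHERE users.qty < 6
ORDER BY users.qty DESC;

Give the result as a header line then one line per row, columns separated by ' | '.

After WHERE (2 rows):
users.qty | users.city
5 | CHI
4 | BOS
After SELECT (2 rows):
users.qty
5
4
After ORDER BY (2 rows):
users.qty
5
4

== RESULT ==
users.qty
5
4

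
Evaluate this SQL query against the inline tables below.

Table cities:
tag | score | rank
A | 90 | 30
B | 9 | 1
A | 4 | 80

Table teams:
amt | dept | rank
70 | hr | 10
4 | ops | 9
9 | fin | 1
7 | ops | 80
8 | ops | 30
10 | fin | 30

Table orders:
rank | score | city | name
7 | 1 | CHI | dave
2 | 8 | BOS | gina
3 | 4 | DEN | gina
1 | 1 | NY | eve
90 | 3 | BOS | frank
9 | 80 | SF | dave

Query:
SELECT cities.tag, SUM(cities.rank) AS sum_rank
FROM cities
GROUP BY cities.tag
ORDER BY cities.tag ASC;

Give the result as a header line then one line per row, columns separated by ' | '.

== RESULT ==
cities.tag | sum_rank
A | 110
B | 1

Derivation:
After GROUP BY (2 rows):
cities.tag | sum_rank
A | 110
B | 1
After ORDER BY (2 rows):
cities.tag | sum_rank
A | 110
B | 1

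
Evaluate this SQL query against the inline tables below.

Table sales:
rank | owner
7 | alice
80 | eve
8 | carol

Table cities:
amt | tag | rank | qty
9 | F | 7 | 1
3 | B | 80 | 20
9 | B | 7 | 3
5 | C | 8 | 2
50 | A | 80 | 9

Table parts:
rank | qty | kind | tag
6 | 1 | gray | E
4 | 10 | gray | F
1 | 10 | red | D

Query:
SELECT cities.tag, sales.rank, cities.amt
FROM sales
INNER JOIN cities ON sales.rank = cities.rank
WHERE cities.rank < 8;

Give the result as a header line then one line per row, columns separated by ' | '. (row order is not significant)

== RESULT ==
cities.tag | sales.rank | cities.amt
F | 7 | 9
B | 7 | 9

Derivation:
After JOIN cities (5 rows):
sales.rank | sales.owner | cities.amt | cities.tag | cities.rank | cities.qty
7 | alice | 9 | F | 7 | 1
7 | alice | 9 | B | 7 | 3
80 | eve | 3 | B | 80 | 20
80 | eve | 50 | A | 80 | 9
8 | carol | 5 | C | 8 | 2
After WHERE (2 rows):
sales.rank | sales.owner | cities.amt | cities.tag | cities.rank | cities.qty
7 | alice | 9 | F | 7 | 1
7 | alice | 9 | B | 7 | 3
After SELECT (2 rows):
cities.tag | sales.rank | cities.amt
F | 7 | 9
B | 7 | 9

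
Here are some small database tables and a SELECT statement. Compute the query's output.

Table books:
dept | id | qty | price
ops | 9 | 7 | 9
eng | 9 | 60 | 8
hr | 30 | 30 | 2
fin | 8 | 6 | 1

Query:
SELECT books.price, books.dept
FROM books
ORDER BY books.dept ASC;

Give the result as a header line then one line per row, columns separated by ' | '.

After SELECT (4 rows):
books.price | books.dept
9 | ops
8 | eng
2 | hr
1 | fin
After ORDER BY (4 rows):
books.price | books.dept
8 | eng
1 | fin
2 | hr
9 | ops

== RESULT ==
books.price | books.dept
8 | eng
1 | fin
2 | hr
9 | ops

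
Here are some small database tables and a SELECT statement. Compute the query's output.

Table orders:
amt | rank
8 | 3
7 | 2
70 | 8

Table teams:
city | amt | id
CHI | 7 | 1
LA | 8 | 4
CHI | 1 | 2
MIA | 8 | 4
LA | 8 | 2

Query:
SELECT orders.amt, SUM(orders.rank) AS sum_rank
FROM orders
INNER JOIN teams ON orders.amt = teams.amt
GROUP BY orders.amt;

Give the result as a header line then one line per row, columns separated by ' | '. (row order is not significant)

After JOIN teams (4 rows):
orders.amt | orders.rank | teams.city | teams.amt | teams.id
8 | 3 | LA | 8 | 4
8 | 3 | MIA | 8 | 4
8 | 3 | LA | 8 | 2
7 | 2 | CHI | 7 | 1
After GROUP BY (2 rows):
orders.amt | sum_rank
8 | 9
7 | 2

== RESULT ==
orders.amt | sum_rank
8 | 9
7 | 2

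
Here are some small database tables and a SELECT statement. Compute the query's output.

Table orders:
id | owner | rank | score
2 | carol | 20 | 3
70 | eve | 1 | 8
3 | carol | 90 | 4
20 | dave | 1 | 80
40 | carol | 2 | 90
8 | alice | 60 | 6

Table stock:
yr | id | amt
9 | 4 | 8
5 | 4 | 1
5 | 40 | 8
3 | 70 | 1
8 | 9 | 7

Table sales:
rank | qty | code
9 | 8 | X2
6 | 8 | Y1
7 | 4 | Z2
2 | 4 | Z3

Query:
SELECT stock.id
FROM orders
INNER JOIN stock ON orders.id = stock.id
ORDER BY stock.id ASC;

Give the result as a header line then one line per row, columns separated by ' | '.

After JOIN stock (2 rows):
orders.id | orders.owner | orders.rank | orders.score | stock.yr | stock.id | stock.amt
70 | eve | 1 | 8 | 3 | 70 | 1
40 | carol | 2 | 90 | 5 | 40 | 8
After SELECT (2 rows):
stock.id
70
40
After ORDER BY (2 rows):
stock.id
40
70

== RESULT ==
stock.id
40
70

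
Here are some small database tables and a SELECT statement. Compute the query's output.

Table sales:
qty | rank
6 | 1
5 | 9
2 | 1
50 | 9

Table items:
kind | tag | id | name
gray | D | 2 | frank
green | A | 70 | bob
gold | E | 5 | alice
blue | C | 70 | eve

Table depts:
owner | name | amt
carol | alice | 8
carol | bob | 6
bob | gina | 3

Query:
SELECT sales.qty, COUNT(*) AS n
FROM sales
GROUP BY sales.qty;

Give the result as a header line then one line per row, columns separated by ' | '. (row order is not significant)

== RESULT ==
sales.qty | n
6 | 1
5 | 1
2 | 1
50 | 1

Derivation:
After GROUP BY (4 rows):
sales.qty | n
6 | 1
5 | 1
2 | 1
50 | 1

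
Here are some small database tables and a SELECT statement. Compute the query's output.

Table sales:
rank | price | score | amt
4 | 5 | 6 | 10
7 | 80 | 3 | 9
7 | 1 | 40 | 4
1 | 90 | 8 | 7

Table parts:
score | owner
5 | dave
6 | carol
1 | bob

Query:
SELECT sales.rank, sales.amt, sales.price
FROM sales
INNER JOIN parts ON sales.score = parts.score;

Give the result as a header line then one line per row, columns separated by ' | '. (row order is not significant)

== RESULT ==
sales.rank | sales.amt | sales.price
4 | 10 | 5

Derivation:
After JOIN parts (1 rows):
sales.rank | sales.price | sales.score | sales.amt | parts.score | parts.owner
4 | 5 | 6 | 10 | 6 | carol
After SELECT (1 rows):
sales.rank | sales.amt | sales.price
4 | 10 | 5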